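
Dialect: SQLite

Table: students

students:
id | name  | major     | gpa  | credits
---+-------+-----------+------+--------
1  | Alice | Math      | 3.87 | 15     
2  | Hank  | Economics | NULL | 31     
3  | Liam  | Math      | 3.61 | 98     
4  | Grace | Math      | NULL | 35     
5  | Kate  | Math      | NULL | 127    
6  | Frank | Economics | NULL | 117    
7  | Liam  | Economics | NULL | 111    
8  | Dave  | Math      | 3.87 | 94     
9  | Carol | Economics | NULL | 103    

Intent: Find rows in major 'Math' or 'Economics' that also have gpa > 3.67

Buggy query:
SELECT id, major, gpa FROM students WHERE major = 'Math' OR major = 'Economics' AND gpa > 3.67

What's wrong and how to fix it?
Bug: AND binds tighter than OR, so this parses as major = 'Math' OR (major = 'Economics' AND gpa > 3.67)

Fix: Add parentheses around the OR so the AND applies to both alternatives

Corrected query:
SELECT id, major, gpa FROM students WHERE (major = 'Math' OR major = 'Economics') AND gpa > 3.67

Result:
id | major | gpa 
---+-------+-----
1  | Math  | 3.87
8  | Math  | 3.87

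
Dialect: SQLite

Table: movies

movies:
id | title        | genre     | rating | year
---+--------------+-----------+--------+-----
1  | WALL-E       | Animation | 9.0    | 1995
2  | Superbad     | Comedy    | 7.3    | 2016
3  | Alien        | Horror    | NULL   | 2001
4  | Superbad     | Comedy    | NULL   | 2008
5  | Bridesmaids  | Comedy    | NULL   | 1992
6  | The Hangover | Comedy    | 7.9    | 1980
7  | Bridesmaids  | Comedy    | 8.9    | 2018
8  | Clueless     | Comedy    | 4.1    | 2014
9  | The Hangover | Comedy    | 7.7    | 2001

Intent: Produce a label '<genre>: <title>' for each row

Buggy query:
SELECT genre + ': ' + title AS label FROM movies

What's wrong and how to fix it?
Bug: SQLite uses || for string concatenation; + coerces text to numbers (yielding 0)

Fix: Replace + with || to concatenate text

Corrected query:
SELECT genre || ': ' || title AS label FROM movies

Result:
label               
--------------------
Animation: WALL-E   
Comedy: Superbad    
Horror: Alien       
Comedy: Superbad    
Comedy: Bridesmaids 
Comedy: The Hangover
Comedy: Bridesmaids 
Comedy: Clueless    
Comedy: The Hangover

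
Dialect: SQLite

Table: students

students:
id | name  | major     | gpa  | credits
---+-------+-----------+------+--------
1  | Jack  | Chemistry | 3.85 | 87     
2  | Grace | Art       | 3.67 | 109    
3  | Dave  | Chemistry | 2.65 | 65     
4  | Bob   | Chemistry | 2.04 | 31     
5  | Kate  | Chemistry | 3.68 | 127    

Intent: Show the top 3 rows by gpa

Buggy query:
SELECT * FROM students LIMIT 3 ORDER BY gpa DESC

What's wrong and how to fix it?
Bug: ORDER BY cannot follow LIMIT; LIMIT is the final clause

Fix: Sort with ORDER BY, then apply LIMIT

Corrected query:
SELECT * FROM students ORDER BY gpa DESC LIMIT 3

Result:
id | name  | major     | gpa  | credits
---+-------+-----------+------+--------
1  | Jack  | Chemistry | 3.85 | 87     
5  | Kate  | Chemistry | 3.68 | 127    
2  | Grace | Art       | 3.67 | 109    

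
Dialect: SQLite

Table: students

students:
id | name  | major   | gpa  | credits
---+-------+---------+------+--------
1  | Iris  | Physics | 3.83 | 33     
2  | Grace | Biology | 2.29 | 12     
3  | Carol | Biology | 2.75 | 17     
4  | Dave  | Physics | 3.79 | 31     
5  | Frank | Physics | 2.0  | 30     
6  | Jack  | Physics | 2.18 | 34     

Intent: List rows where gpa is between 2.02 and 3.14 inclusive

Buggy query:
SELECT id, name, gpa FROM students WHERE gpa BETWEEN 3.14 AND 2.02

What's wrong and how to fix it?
Bug: The bounds are reversed; BETWEEN a AND b requires a <= b to match anything

Fix: Write BETWEEN 2.02 AND 3.14

Corrected query:
SELECT id, name, gpa FROM students WHERE gpa BETWEEN 2.02 AND 3.14

Result:
id | name  | gpa 
---+-------+-----
2  | Grace | 2.29
3  | Carol | 2.75
6  | Jack  | 2.18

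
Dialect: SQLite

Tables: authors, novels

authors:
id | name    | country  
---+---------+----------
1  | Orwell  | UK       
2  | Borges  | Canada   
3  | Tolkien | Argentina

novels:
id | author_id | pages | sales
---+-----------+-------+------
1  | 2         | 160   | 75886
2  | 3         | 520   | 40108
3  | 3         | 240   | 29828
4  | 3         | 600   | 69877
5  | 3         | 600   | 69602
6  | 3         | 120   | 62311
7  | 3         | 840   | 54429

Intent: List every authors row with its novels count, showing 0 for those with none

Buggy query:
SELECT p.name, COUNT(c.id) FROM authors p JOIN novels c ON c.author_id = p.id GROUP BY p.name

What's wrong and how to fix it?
Bug: An inner join excludes parents with zero children

Fix: Use LEFT JOIN so parents without children still appear (COUNT(c.id) gives 0)

Corrected query:
SELECT p.name, COUNT(c.id) FROM authors p LEFT JOIN novels c ON c.author_id = p.id GROUP BY p.name

Result:
name    | COUNT(c.id)
--------+------------
Borges  | 1          
Orwell  | 0          
Tolkien | 6          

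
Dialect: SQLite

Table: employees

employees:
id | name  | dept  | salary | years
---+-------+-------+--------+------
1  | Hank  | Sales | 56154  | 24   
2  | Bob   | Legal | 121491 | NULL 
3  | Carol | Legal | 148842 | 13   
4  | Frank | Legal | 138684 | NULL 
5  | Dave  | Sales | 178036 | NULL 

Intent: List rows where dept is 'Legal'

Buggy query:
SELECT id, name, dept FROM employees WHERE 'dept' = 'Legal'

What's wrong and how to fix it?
Bug: 'dept' in single quotes is a string literal, not the column; the comparison is literal-vs-literal and never true

Fix: Remove the quotes around the column name (or use double quotes for an identifier)

Corrected query:
SELECT id, name, dept FROM employees WHERE dept = 'Legal'

Result:
id | name  | dept 
---+-------+------
2  | Bob   | Legal
3  | Carol | Legal
4  | Frank | Legal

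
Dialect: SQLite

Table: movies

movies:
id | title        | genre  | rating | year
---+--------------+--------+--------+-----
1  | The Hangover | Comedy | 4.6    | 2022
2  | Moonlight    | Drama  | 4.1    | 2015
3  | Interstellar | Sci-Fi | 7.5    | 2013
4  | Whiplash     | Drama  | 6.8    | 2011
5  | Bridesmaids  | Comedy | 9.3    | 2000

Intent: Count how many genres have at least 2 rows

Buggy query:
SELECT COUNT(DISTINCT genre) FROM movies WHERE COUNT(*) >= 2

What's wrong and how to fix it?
Bug: COUNT(*) cannot appear in WHERE; the per-group count doesn't exist yet

Fix: Group first with HAVING COUNT(*) >= 2, then COUNT the resulting groups

Corrected query:
SELECT COUNT(*) FROM (SELECT genre FROM movies GROUP BY genre HAVING COUNT(*) >= 2)

Result:
COUNT(*)
--------
2       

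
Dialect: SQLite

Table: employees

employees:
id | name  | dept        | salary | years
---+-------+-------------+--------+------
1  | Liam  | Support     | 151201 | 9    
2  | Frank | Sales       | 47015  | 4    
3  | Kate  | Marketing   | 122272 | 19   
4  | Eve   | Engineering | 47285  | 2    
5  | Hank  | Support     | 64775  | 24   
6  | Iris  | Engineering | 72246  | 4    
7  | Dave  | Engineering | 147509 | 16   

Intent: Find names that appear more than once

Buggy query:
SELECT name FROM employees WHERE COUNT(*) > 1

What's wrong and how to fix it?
Bug: COUNT(*) is an aggregate and cannot be used in WHERE

Fix: GROUP BY name, then filter groups with HAVING COUNT(*) > 1

Corrected query:
SELECT name FROM employees GROUP BY name HAVING COUNT(*) > 1

Result:
(no rows)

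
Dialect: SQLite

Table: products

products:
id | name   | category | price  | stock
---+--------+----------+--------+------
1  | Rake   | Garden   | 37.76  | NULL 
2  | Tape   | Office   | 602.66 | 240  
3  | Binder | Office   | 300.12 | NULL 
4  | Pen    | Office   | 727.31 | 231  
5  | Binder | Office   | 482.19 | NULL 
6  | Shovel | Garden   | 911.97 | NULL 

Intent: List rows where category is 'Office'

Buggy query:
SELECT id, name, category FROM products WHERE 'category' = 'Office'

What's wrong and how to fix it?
Bug: 'category' in single quotes is a string literal, not the column; the comparison is literal-vs-literal and never true

Fix: Reference the column as category without single quotes

Corrected query:
SELECT id, name, category FROM products WHERE category = 'Office'

Result:
id | name   | category
---+--------+---------
2  | Tape   | Office  
3  | Binder | Office  
4  | Pen    | Office  
5  | Binder | Office  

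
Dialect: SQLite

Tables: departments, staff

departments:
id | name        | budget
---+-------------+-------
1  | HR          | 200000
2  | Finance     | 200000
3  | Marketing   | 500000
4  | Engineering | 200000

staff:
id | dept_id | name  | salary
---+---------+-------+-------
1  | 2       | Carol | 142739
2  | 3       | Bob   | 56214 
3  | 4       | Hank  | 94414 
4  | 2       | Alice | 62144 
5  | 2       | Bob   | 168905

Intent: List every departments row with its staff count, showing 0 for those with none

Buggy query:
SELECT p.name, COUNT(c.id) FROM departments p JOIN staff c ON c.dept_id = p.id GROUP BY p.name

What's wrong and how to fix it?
Bug: INNER JOIN drops departments rows that have no matching staff rows

Fix: Use LEFT JOIN so parents without children still appear (COUNT(c.id) gives 0)

Corrected query:
SELECT p.name, COUNT(c.id) FROM departments p LEFT JOIN staff c ON c.dept_id = p.id GROUP BY p.name

Result:
name        | COUNT(c.id)
------------+------------
Engineering | 1          
Finance     | 3          
HR          | 0          
Marketing   | 1          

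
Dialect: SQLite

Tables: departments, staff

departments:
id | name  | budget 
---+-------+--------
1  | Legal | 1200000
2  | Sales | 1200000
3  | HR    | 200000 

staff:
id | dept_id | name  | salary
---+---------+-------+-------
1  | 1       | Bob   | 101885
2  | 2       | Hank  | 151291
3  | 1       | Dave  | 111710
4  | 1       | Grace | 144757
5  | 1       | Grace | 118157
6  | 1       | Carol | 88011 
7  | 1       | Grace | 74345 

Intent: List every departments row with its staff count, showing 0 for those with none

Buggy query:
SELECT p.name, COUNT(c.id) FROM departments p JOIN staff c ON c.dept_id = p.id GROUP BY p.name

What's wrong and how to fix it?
Bug: INNER JOIN drops departments rows that have no matching staff rows

Fix: Switch to LEFT JOIN to retain unmatched parent rows

Corrected query:
SELECT p.name, COUNT(c.id) FROM departments p LEFT JOIN staff c ON c.dept_id = p.id GROUP BY p.name

Result:
name  | COUNT(c.id)
------+------------
HR    | 0          
Legal | 6          
Sales | 1          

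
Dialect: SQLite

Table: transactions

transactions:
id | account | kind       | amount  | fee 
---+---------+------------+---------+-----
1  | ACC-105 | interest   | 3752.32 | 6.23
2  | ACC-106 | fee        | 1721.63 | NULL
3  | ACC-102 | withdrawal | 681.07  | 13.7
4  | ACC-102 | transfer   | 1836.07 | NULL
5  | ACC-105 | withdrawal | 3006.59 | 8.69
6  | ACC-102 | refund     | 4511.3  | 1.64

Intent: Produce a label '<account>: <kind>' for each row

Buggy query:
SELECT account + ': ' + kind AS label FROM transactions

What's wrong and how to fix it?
Bug: SQLite uses || for string concatenation; + coerces text to numbers (yielding 0)

Fix: Use the || operator for string concatenation

Corrected query:
SELECT account || ': ' || kind AS label FROM transactions

Result:
label              
-------------------
ACC-105: interest  
ACC-106: fee       
ACC-102: withdrawal
ACC-102: transfer  
ACC-105: withdrawal
ACC-102: refund    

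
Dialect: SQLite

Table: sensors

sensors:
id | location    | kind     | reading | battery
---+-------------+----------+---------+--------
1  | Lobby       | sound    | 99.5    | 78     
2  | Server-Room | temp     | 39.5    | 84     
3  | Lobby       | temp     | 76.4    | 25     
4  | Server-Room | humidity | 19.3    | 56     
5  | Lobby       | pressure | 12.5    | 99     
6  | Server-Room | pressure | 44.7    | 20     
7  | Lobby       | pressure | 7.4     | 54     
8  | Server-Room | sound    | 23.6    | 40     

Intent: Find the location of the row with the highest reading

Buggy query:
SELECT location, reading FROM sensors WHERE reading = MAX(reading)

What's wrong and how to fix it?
Bug: MAX(reading) is an aggregate and cannot be used directly in WHERE

Fix: Wrap MAX in a scalar subquery so WHERE compares against a single value

Corrected query:
SELECT location, reading FROM sensors WHERE reading = (SELECT MAX(reading) FROM sensors)

Result:
location | reading
---------+--------
Lobby    | 99.5   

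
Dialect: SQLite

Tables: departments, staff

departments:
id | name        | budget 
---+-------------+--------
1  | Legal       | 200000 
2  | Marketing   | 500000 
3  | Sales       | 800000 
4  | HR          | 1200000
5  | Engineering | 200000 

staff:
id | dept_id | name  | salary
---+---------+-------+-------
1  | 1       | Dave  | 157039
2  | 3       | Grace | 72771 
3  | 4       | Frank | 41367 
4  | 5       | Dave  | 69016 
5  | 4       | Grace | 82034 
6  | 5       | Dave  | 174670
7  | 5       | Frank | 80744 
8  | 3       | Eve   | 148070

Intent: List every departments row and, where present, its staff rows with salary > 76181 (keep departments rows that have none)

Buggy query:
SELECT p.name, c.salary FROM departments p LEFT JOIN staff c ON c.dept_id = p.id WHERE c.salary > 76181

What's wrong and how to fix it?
Bug: Filtering c.salary in WHERE discards the NULL rows produced by LEFT JOIN, turning it into an inner join

Fix: Move the right-table condition into the ON clause so unmatched parents are kept

Corrected query:
SELECT p.name, c.salary FROM departments p LEFT JOIN staff c ON c.dept_id = p.id AND c.salary > 76181

Result:
name        | salary
------------+-------
Legal       | 157039
Marketing   | NULL  
Sales       | 148070
HR          | 82034 
Engineering | 80744 
Engineering | 174670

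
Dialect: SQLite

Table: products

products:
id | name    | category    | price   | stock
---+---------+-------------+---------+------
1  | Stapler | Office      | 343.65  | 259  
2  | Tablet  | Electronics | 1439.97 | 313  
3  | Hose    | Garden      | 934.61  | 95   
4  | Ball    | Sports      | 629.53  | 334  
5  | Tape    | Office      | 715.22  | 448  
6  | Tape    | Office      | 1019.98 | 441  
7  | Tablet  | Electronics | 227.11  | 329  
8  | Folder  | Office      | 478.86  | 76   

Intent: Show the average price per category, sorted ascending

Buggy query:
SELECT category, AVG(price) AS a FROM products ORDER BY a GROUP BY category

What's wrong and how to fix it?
Bug: ORDER BY appears before GROUP BY; SQL clause order requires GROUP BY first

Fix: Reorder: SELECT … FROM … GROUP BY … ORDER BY …

Corrected query:
SELECT category, AVG(price) AS a FROM products GROUP BY category ORDER BY a

Result:
category    | a       
------------+---------
Sports      | 629.53  
Office      | 639.4275
Electronics | 833.54  
Garden      | 934.61  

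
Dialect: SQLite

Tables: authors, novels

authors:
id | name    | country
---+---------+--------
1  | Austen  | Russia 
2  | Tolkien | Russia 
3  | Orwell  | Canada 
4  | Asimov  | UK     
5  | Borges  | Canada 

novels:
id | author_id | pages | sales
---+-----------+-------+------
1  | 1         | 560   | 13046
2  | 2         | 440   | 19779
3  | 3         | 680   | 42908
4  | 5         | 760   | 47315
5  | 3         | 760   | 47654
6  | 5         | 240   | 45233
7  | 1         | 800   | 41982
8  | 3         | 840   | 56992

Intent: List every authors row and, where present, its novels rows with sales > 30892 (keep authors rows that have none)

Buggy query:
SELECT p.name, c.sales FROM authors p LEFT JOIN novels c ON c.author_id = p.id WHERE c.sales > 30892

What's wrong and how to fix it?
Bug: A WHERE condition on the right-hand table after LEFT JOIN drops unmatched parents

Fix: Move the right-table condition into the ON clause so unmatched parents are kept

Corrected query:
SELECT p.name, c.sales FROM authors p LEFT JOIN novels c ON c.author_id = p.id AND c.sales > 30892

Result:
name    | sales
--------+------
Austen  | 41982
Tolkien | NULL 
Orwell  | 42908
Orwell  | 47654
Orwell  | 56992
Asimov  | NULL 
Borges  | 45233
Borges  | 47315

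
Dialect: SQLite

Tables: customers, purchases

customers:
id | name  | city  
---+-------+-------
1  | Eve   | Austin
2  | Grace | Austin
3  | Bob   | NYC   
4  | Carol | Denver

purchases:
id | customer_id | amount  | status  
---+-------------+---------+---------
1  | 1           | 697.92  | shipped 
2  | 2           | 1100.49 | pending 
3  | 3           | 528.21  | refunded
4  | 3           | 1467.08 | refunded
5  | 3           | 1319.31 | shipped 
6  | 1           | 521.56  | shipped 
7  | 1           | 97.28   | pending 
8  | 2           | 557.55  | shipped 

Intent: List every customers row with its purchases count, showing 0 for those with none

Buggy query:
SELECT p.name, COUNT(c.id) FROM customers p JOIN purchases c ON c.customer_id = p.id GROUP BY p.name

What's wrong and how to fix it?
Bug: An inner join excludes parents with zero children

Fix: Use LEFT JOIN so parents without children still appear (COUNT(c.id) gives 0)

Corrected query:
SELECT p.name, COUNT(c.id) FROM customers p LEFT JOIN purchases c ON c.customer_id = p.id GROUP BY p.name

Result:
name  | COUNT(c.id)
------+------------
Bob   | 3          
Carol | 0          
Eve   | 3          
Grace | 2          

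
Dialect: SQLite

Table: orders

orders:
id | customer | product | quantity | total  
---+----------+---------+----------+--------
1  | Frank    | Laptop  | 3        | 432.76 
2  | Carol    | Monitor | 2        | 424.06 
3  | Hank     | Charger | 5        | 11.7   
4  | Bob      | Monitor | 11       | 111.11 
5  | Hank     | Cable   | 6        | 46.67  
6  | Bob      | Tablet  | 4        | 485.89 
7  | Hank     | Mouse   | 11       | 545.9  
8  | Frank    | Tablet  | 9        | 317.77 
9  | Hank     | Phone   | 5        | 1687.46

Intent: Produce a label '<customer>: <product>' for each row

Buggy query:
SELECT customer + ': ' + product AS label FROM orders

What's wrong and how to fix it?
Bug: '+' is numeric addition; on text columns SQLite converts them to 0 instead of concatenating

Fix: Replace + with || to concatenate text

Corrected query:
SELECT customer || ': ' || product AS label FROM orders

Result:
label         
--------------
Frank: Laptop 
Carol: Monitor
Hank: Charger 
Bob: Monitor  
Hank: Cable   
Bob: Tablet   
Hank: Mouse   
Frank: Tablet 
Hank: Phone   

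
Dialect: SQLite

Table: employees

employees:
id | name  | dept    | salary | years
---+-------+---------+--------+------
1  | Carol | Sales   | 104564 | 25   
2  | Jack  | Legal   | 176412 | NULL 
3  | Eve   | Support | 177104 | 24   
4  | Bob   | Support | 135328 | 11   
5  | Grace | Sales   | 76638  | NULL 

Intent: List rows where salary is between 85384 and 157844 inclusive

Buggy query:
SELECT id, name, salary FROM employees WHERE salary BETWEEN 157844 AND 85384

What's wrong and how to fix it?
Bug: The bounds are reversed; BETWEEN a AND b requires a <= b to match anything

Fix: Write BETWEEN 85384 AND 157844

Corrected query:
SELECT id, name, salary FROM employees WHERE salary BETWEEN 85384 AND 157844

Result:
id | name  | salary
---+-------+-------
1  | Carol | 104564
4  | Bob   | 135328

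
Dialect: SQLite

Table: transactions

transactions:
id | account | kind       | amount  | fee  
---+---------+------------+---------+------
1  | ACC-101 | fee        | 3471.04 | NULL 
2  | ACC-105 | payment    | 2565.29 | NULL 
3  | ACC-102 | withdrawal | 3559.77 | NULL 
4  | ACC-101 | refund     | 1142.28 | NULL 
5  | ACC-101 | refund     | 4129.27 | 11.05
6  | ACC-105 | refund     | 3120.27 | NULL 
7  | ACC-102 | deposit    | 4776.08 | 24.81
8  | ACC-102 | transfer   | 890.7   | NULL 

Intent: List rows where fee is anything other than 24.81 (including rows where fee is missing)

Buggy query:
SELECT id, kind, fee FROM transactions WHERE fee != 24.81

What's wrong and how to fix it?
Bug: 'fee != 24.81' is unknown when fee is NULL, so NULL rows are silently excluded

Fix: Add an explicit OR fee IS NULL to include the missing-value rows

Corrected query:
SELECT id, kind, fee FROM transactions WHERE fee != 24.81 OR fee IS NULL

Result:
id | kind       | fee  
---+------------+------
1  | fee        | NULL 
2  | payment    | NULL 
3  | withdrawal | NULL 
4  | refund     | NULL 
5  | refund     | 11.05
6  | refund     | NULL 
8  | transfer   | NULL 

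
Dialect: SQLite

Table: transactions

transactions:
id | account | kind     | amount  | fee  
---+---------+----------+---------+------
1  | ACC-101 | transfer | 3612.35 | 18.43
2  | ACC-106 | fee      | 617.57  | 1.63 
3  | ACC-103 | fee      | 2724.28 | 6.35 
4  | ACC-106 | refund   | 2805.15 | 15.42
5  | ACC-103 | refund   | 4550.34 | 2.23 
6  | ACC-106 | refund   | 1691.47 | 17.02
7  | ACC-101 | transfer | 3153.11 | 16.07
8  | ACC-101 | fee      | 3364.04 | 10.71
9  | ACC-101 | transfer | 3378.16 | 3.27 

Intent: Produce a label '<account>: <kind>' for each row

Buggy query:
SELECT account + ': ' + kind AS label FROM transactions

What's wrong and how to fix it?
Bug: SQLite uses || for string concatenation; + coerces text to numbers (yielding 0)

Fix: Replace + with || to concatenate text

Corrected query:
SELECT account || ': ' || kind AS label FROM transactions

Result:
label            
-----------------
ACC-101: transfer
ACC-106: fee     
ACC-103: fee     
ACC-106: refund  
ACC-103: refund  
ACC-106: refund  
ACC-101: transfer
ACC-101: fee     
ACC-101: transfer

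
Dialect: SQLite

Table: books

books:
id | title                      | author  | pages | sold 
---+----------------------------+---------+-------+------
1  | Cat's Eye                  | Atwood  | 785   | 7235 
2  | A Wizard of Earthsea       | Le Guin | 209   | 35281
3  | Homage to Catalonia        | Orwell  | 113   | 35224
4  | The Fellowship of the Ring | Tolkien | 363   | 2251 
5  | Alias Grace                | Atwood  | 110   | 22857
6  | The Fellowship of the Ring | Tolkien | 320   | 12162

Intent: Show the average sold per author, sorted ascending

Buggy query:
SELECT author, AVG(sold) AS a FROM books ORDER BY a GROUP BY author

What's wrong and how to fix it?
Bug: GROUP BY must precede ORDER BY

Fix: Move ORDER BY to the end, after GROUP BY

Corrected query:
SELECT author, AVG(sold) AS a FROM books GROUP BY author ORDER BY a

Result:
author  | a     
--------+-------
Tolkien | 7206.5
Atwood  | 15046 
Orwell  | 35224 
Le Guin | 35281 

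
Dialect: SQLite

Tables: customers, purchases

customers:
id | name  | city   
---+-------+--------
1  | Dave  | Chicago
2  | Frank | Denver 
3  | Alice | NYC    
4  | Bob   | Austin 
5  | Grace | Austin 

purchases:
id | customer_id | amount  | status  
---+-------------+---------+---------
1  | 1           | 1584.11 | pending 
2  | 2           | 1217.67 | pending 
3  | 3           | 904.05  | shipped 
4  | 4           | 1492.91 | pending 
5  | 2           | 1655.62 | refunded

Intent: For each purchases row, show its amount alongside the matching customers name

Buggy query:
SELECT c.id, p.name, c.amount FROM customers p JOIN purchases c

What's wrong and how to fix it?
Bug: JOIN with no ON clause produces a cartesian product; every purchases row pairs with every customers row

Fix: Specify the join condition linking the foreign key to the parent id

Corrected query:
SELECT c.id, p.name, c.amount FROM customers p JOIN purchases c ON c.customer_id = p.id

Result:
id | name  | amount 
---+-------+--------
1  | Dave  | 1584.11
2  | Frank | 1217.67
3  | Alice | 904.05 
4  | Bob   | 1492.91
5  | Frank | 1655.62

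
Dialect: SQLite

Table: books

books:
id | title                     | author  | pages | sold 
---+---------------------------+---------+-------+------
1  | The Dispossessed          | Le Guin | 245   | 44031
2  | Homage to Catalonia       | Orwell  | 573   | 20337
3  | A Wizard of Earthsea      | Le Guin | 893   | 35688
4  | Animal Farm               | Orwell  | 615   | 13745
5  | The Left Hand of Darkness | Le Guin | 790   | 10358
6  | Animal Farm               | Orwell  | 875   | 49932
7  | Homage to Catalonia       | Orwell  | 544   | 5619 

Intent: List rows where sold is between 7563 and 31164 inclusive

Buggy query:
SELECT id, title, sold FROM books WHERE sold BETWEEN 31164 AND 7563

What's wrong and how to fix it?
Bug: BETWEEN expects the lower bound first; with 31164 AND 7563 the range is empty

Fix: Write BETWEEN 7563 AND 31164

Corrected query:
SELECT id, title, sold FROM books WHERE sold BETWEEN 7563 AND 31164

Result:
id | title                     | sold 
---+---------------------------+------
2  | Homage to Catalonia       | 20337
4  | Animal Farm               | 13745
5  | The Left Hand of Darkness | 10358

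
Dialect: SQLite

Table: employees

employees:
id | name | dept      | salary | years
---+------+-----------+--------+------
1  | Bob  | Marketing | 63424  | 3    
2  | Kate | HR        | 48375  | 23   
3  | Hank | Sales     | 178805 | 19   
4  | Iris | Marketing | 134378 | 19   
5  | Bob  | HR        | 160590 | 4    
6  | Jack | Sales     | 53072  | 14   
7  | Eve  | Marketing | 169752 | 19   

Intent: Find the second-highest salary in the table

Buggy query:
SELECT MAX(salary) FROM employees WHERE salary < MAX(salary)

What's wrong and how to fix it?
Bug: MAX(salary) on the right of the comparison is an aggregate-in-WHERE error

Fix: Put the inner MAX in a scalar subquery

Corrected query:
SELECT MAX(salary) FROM employees WHERE salary < (SELECT MAX(salary) FROM employees)

Result:
MAX(salary)
-----------
169752     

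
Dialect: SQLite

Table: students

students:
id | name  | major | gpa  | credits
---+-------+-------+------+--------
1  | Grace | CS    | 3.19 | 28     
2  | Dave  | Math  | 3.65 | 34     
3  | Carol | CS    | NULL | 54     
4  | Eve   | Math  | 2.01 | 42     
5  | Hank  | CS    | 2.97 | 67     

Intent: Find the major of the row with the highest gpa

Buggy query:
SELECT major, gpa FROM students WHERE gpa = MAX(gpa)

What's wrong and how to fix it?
Bug: WHERE is evaluated per row; an aggregate over the whole table isn't defined there

Fix: Use a subquery: WHERE gpa = (SELECT MAX(gpa) FROM students)

Corrected query:
SELECT major, gpa FROM students WHERE gpa = (SELECT MAX(gpa) FROM students)

Result:
major | gpa 
------+-----
Math  | 3.65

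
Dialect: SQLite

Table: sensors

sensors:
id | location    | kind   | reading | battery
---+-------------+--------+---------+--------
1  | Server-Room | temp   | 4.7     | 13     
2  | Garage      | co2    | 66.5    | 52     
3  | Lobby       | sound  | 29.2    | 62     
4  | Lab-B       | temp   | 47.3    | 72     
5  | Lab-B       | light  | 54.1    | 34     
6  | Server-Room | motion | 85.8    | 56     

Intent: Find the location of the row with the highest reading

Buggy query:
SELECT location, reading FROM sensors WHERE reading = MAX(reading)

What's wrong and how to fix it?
Bug: MAX(reading) is an aggregate and cannot be used directly in WHERE

Fix: Wrap MAX in a scalar subquery so WHERE compares against a single value

Corrected query:
SELECT location, reading FROM sensors WHERE reading = (SELECT MAX(reading) FROM sensors)

Result:
location    | reading
------------+--------
Server-Room | 85.8   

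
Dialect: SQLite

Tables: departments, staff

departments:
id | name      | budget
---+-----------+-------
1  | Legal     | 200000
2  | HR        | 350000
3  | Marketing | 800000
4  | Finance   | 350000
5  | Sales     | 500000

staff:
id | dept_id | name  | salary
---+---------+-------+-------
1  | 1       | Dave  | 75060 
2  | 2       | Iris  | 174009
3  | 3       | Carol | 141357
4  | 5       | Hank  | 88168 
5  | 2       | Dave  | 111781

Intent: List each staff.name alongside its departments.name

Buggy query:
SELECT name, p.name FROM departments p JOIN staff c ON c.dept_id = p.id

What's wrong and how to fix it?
Bug: 'name' exists in both joined tables, so the database can't tell which one is meant

Fix: Prefix ambiguous columns with the table alias

Corrected query:
SELECT c.name, p.name FROM departments p JOIN staff c ON c.dept_id = p.id

Result:
name  | name     
------+----------
Dave  | Legal    
Iris  | HR       
Carol | Marketing
Hank  | Sales    
Dave  | HR       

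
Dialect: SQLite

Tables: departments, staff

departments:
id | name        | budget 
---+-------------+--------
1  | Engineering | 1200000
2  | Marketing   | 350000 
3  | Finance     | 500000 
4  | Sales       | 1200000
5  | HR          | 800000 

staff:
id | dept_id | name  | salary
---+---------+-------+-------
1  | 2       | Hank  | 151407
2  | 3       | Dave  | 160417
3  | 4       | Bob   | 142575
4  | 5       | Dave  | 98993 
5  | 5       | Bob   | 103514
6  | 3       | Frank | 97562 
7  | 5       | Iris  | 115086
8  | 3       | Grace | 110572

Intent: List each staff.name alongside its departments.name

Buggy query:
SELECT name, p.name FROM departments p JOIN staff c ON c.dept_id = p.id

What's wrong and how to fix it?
Bug: 'name' exists in both joined tables, so the database can't tell which one is meant

Fix: Qualify the column with its table alias (c.name)

Corrected query:
SELECT c.name, p.name FROM departments p JOIN staff c ON c.dept_id = p.id

Result:
name  | name     
------+----------
Hank  | Marketing
Dave  | Finance  
Bob   | Sales    
Dave  | HR       
Bob   | HR       
Frank | Finance  
Iris  | HR       
Grace | Finance  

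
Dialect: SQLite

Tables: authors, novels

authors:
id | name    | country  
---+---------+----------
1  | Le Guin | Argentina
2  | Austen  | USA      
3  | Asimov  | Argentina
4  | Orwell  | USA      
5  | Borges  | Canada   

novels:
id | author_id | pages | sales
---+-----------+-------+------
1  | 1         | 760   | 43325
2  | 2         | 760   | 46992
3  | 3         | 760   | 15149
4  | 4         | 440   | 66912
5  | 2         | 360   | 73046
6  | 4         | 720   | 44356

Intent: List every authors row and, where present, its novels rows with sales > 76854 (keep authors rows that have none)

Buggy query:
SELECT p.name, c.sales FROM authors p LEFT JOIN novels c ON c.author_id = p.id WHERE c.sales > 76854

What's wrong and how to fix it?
Bug: Filtering c.sales in WHERE discards the NULL rows produced by LEFT JOIN, turning it into an inner join

Fix: Move the right-table condition into the ON clause so unmatched parents are kept

Corrected query:
SELECT p.name, c.sales FROM authors p LEFT JOIN novels c ON c.author_id = p.id AND c.sales > 76854

Result:
name    | sales
--------+------
Le Guin | NULL 
Austen  | NULL 
Asimov  | NULL 
Orwell  | NULL 
Borges  | NULL 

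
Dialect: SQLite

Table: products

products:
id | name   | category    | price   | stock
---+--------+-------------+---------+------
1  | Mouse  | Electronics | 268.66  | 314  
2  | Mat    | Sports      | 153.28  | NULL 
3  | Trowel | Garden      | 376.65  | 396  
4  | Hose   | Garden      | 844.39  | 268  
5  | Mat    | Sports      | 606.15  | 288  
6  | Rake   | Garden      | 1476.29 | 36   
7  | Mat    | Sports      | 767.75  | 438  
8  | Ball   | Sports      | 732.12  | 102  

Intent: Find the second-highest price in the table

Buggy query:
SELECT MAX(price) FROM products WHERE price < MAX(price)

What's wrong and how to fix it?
Bug: The inner MAX is an aggregate inside WHERE, which is not allowed

Fix: Put the inner MAX in a scalar subquery

Corrected query:
SELECT MAX(price) FROM products WHERE price < (SELECT MAX(price) FROM products)

Result:
MAX(price)
----------
844.39    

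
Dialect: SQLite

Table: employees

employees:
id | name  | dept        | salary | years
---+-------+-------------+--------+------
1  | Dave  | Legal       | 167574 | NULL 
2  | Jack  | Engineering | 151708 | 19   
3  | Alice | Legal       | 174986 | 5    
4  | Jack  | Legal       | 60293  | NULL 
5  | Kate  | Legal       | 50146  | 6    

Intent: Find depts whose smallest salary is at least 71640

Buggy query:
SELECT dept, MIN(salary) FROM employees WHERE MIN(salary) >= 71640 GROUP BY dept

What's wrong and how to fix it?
Bug: MIN() in WHERE is a misuse of aggregate

Fix: Use HAVING for the per-group MIN condition

Corrected query:
SELECT dept, MIN(salary) FROM employees GROUP BY dept HAVING MIN(salary) >= 71640

Result:
dept        | MIN(salary)
------------+------------
Engineering | 151708     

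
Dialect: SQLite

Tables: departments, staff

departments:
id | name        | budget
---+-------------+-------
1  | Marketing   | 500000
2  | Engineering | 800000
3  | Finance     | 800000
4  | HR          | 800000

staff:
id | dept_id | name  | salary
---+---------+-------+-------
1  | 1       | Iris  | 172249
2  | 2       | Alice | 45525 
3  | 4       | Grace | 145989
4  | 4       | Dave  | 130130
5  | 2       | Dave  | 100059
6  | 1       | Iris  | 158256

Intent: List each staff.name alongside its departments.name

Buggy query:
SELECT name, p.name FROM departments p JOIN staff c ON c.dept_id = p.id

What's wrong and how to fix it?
Bug: 'name' exists in both joined tables, so the database can't tell which one is meant

Fix: Prefix ambiguous columns with the table alias

Corrected query:
SELECT c.name, p.name FROM departments p JOIN staff c ON c.dept_id = p.id

Result:
name  | name       
------+------------
Iris  | Marketing  
Alice | Engineering
Grace | HR         
Dave  | HR         
Dave  | Engineering
Iris  | Marketing  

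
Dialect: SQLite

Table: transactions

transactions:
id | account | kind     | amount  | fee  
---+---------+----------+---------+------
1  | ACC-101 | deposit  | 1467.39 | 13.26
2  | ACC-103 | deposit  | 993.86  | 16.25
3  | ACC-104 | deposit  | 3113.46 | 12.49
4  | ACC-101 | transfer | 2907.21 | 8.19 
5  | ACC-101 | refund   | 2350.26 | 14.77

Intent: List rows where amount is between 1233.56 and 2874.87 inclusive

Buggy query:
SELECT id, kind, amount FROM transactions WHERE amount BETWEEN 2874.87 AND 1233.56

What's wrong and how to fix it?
Bug: BETWEEN expects the lower bound first; with 2874.87 AND 1233.56 the range is empty

Fix: Swap the bounds so the smaller value comes first

Corrected query:
SELECT id, kind, amount FROM transactions WHERE amount BETWEEN 1233.56 AND 2874.87

Result:
id | kind    | amount 
---+---------+--------
1  | deposit | 1467.39
5  | refund  | 2350.26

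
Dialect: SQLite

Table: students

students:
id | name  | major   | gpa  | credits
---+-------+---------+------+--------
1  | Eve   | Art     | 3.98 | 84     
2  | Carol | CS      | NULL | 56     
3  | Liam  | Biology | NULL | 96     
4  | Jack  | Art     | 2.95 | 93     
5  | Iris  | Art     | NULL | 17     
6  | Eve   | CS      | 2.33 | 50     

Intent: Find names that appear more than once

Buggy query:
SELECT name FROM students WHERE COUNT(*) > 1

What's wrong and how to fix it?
Bug: COUNT(*) is an aggregate and cannot be used in WHERE

Fix: GROUP BY name, then filter groups with HAVING COUNT(*) > 1

Corrected query:
SELECT name FROM students GROUP BY name HAVING COUNT(*) > 1

Result:
name
----
Eve 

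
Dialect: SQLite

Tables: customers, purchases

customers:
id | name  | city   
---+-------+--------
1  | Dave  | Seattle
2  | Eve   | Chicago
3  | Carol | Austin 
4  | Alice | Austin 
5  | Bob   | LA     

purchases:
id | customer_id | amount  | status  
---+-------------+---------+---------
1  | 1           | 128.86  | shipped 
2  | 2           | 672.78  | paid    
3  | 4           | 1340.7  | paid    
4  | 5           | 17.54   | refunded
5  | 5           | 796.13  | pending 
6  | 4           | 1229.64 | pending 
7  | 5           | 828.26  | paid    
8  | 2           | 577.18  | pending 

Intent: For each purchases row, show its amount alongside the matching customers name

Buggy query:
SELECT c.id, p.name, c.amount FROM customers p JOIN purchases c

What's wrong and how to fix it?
Bug: Missing join condition: each purchases row is matched to all customers rows instead of just its own

Fix: Specify the join condition linking the foreign key to the parent id

Corrected query:
SELECT c.id, p.name, c.amount FROM customers p JOIN purchases c ON c.customer_id = p.id

Result:
id | name  | amount 
---+-------+--------
1  | Dave  | 128.86 
2  | Eve   | 672.78 
3  | Alice | 1340.7 
4  | Bob   | 17.54  
5  | Bob   | 796.13 
6  | Alice | 1229.64
7  | Bob   | 828.26 
8  | Eve   | 577.18 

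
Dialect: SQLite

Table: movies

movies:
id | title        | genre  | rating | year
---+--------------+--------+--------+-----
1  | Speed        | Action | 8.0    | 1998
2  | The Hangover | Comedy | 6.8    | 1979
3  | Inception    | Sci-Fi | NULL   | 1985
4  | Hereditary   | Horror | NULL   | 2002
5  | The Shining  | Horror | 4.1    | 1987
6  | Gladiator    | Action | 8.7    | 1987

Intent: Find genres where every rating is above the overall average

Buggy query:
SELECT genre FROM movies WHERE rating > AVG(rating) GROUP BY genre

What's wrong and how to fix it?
Bug: AVG() is an aggregate; it can't sit directly in WHERE

Fix: Compute the overall average in a scalar subquery and compare each group's MIN against it in HAVING

Corrected query:
SELECT genre FROM movies GROUP BY genre HAVING MIN(rating) > (SELECT AVG(rating) FROM movies)

Result:
genre 
------
Action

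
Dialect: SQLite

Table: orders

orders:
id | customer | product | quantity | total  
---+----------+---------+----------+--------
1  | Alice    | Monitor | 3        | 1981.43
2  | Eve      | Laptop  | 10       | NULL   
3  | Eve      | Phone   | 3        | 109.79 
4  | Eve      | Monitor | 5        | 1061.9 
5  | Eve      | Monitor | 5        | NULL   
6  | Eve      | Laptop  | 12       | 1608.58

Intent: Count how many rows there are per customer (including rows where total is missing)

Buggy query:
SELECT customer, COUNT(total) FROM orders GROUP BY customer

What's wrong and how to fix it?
Bug: COUNT(total) skips NULLs, so groups with missing total are undercounted

Fix: Use COUNT(*) to count all rows regardless of NULL

Corrected query:
SELECT customer, COUNT(*) FROM orders GROUP BY customer

Result:
customer | COUNT(*)
---------+---------
Alice    | 1       
Eve      | 5       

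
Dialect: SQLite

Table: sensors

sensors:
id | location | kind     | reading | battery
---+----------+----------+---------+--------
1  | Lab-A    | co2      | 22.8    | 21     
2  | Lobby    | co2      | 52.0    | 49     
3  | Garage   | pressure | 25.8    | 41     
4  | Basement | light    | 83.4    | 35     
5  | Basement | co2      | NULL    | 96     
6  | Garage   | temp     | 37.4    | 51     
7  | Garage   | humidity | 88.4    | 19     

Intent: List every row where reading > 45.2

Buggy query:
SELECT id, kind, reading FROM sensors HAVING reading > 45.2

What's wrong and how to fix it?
Bug: HAVING filters the output of aggregation, but this query has no GROUP BY and no aggregate functions, so SQLite rejects it (HAVING clause on a non-aggregate query); the condition here is per row

Fix: Replace HAVING with WHERE since the condition applies to individual rows

Corrected query:
SELECT id, kind, reading FROM sensors WHERE reading > 45.2

Result:
id | kind     | reading
---+----------+--------
2  | co2      | 52     
4  | light    | 83.4   
7  | humidity | 88.4   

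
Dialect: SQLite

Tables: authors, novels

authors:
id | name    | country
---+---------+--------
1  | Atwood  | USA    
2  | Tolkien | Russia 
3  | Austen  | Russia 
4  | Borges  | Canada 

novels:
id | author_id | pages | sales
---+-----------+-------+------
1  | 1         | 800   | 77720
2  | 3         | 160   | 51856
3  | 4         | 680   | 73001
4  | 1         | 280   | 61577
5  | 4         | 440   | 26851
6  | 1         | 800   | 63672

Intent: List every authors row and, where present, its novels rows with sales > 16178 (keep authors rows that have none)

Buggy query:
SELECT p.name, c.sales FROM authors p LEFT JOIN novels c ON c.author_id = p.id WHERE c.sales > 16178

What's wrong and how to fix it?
Bug: A WHERE condition on the right-hand table after LEFT JOIN drops unmatched parents

Fix: Move the right-table condition into the ON clause so unmatched parents are kept

Corrected query:
SELECT p.name, c.sales FROM authors p LEFT JOIN novels c ON c.author_id = p.id AND c.sales > 16178

Result:
name    | sales
--------+------
Atwood  | 61577
Atwood  | 63672
Atwood  | 77720
Tolkien | NULL 
Austen  | 51856
Borges  | 26851
Borges  | 73001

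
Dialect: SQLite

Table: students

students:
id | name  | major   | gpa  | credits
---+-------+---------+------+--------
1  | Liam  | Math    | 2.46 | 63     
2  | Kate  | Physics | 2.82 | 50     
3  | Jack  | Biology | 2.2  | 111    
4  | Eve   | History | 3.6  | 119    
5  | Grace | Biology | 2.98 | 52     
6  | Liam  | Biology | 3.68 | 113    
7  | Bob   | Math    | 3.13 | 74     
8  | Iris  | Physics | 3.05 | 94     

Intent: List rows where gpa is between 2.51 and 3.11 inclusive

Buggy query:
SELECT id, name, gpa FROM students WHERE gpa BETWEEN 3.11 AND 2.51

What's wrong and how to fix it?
Bug: The bounds are reversed; BETWEEN a AND b requires a <= b to match anything

Fix: Write BETWEEN 2.51 AND 3.11

Corrected query:
SELECT id, name, gpa FROM students WHERE gpa BETWEEN 2.51 AND 3.11

Result:
id | name  | gpa 
---+-------+-----
2  | Kate  | 2.82
5  | Grace | 2.98
8  | Iris  | 3.05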